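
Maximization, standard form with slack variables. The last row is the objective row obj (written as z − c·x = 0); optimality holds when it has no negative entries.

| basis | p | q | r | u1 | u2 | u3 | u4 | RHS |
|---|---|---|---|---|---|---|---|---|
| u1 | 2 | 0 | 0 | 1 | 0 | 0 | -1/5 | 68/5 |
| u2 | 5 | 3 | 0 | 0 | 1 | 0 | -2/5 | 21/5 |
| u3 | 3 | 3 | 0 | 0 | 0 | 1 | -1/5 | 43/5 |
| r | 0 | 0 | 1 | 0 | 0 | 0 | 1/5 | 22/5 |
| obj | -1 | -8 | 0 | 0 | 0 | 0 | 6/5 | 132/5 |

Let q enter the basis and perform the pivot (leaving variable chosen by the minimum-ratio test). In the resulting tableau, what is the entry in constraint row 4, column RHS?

22/5

Ratio test on column q — row 1: entry 0 ≤ 0; row 2: (21/5)/3 = 7/5; row 3: (43/5)/3 = 43/15; row 4: entry 0 ≤ 0. Minimum is 7/5 at row 2 (u2 leaves); pivot element 3.
Divide row 2 by 3; eliminate column q from the other rows.
Row 4 update in column RHS: 22/5 − 0·(7/5) = 22/5.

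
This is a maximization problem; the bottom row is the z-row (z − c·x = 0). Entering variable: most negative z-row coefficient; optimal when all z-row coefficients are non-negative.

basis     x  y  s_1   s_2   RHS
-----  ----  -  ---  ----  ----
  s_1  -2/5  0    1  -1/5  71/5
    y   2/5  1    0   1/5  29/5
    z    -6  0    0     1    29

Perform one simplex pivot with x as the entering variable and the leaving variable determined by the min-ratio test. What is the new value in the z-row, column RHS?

Ratio test on column x — row 1: entry -2/5 ≤ 0; row 2: (29/5)/(2/5) = 29/2. Minimum is 29/2 at row 2 (y leaves); pivot element 2/5.
Divide row 2 by 2/5; eliminate column x from the other rows.
z-row update in column RHS: 29 − (-6)·(29/2) = 116.

116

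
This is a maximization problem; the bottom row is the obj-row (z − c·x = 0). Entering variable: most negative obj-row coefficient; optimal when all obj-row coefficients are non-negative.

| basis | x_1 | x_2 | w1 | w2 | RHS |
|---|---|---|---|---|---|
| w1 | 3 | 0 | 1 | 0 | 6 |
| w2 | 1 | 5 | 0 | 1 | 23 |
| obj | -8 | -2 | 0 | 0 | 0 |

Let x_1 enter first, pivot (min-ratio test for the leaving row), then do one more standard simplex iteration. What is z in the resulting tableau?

Ratio test on column x_1 — row 1: 6/3 = 2; row 2: 23/1 = 23. Minimum is 2 at row 1 (w1 leaves); pivot element 3.
Pivot on row 1; the obj-row RHS becomes 0 − (-8)·2 = 16.
Next entering variable (most negative obj-row entry -2): x_2.
Ratio test on column x_2 — row 1: entry 0 ≤ 0; row 2: 21/5 = 21/5. Minimum is 21/5 at row 2 (w2 leaves); pivot element 5.
After the second pivot the obj-row RHS is 16 − (-2)·(21/5) = 122/5.

122/5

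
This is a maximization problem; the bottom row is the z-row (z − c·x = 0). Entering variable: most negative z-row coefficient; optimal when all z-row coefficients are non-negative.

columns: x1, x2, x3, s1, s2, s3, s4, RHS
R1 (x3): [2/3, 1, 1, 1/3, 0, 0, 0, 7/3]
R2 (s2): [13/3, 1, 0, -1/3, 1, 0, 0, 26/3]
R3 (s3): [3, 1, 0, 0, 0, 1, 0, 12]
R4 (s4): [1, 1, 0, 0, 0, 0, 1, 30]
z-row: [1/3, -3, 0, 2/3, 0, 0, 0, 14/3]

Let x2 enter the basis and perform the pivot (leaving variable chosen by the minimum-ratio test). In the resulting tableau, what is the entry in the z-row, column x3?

3

Ratio test on column x2 — row 1: (7/3)/1 = 7/3; row 2: (26/3)/1 = 26/3; row 3: 12/1 = 12; row 4: 30/1 = 30. Minimum is 7/3 at row 1 (x3 leaves); pivot element 1.
Divide row 1 by 1; eliminate column x2 from the other rows.
z-row update in column x3: 0 − (-3)·1 = 3.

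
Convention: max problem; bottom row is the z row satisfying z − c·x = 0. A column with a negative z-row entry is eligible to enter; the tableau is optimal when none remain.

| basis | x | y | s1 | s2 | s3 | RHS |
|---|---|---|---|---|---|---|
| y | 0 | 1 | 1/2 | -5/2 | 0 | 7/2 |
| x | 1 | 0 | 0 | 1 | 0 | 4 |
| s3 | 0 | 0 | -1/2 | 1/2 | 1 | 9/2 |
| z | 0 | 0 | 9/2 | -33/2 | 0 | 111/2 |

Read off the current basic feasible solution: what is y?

7/2

y is basic (row 1); its value is the RHS of that row, 7/2.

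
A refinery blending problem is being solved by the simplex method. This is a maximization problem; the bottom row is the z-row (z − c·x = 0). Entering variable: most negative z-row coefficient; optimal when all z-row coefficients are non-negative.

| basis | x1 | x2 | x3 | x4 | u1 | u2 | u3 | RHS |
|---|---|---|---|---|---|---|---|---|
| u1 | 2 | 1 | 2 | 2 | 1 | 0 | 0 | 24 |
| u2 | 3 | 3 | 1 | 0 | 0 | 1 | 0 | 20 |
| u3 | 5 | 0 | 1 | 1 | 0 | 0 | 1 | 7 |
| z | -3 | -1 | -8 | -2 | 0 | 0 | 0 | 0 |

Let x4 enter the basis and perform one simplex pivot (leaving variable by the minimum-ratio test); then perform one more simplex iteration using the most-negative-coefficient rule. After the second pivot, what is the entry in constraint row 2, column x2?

Ratio test on column x4 — row 1: 24/2 = 12; row 2: entry 0 ≤ 0; row 3: 7/1 = 7. Minimum is 7 at row 3 (u3 leaves); pivot element 1.
Divide row 3 by 1; eliminate column x4 from the other rows.
Second iteration: most negative z-row entry is -6 in column x3, so x3 enters.
Ratio test on column x3 — row 1: entry 0 ≤ 0; row 2: 20/1 = 20; row 3: 7/1 = 7. Minimum is 7 at row 3 (x4 leaves); pivot element 1.
Divide row 3 by 1; eliminate column x3 from the other rows.
After both pivots, the entry at constraint row 2, column x2 is 3.

3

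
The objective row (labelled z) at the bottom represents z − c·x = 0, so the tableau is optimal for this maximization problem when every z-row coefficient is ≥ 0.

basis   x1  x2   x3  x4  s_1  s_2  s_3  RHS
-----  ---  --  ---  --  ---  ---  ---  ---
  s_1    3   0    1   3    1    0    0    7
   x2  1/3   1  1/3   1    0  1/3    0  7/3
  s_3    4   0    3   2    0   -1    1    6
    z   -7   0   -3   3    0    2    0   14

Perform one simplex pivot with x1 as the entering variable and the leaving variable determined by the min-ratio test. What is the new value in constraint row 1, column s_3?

Ratio test on column x1 — row 1: 7/3 = 7/3; row 2: (7/3)/(1/3) = 7; row 3: 6/4 = 3/2. Minimum is 3/2 at row 3 (s_3 leaves); pivot element 4.
Divide row 3 by 4; eliminate column x1 from the other rows.
Row 1 update in column s_3: 0 − 3·(1/4) = -3/4.

-3/4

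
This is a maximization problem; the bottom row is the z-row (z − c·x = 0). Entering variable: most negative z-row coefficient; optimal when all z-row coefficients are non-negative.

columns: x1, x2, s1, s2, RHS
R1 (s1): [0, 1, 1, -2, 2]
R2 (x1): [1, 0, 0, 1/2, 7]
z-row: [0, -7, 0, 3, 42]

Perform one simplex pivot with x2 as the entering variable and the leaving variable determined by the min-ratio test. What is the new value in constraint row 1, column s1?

Ratio test on column x2 — row 1: 2/1 = 2; row 2: entry 0 ≤ 0. Minimum is 2 at row 1 (s1 leaves); pivot element 1.
Divide row 1 by 1; eliminate column x2 from the other rows.
In the new row 1, the s1 entry is the old entry divided by the pivot: 1/1 = 1.

1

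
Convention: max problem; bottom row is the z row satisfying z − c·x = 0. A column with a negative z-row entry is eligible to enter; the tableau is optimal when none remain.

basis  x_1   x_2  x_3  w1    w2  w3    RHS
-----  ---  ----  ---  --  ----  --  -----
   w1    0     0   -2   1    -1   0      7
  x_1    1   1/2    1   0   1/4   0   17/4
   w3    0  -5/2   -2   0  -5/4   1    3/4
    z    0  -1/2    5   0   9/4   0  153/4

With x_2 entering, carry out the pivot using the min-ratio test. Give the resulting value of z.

85/2

Ratio test on column x_2 — row 1: entry 0 ≤ 0; row 2: (17/4)/(1/2) = 17/2; row 3: entry -5/2 ≤ 0. Minimum is 17/2 at row 2 (x_1 leaves); pivot element 1/2.
Pivot on row 2; the z-row RHS becomes 153/4 − (-1/2)·(17/2) = 85/2.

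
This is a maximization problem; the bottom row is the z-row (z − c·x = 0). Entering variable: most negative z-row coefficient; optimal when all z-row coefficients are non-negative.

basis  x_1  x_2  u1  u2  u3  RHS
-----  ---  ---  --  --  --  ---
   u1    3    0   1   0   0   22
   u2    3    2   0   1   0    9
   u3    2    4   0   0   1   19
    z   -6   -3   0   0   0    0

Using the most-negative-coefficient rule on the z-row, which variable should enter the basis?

x_1

Negative z-row entries: x_1: -6, x_2: -3.
The most negative is -6 in column x_1, so x_1 enters.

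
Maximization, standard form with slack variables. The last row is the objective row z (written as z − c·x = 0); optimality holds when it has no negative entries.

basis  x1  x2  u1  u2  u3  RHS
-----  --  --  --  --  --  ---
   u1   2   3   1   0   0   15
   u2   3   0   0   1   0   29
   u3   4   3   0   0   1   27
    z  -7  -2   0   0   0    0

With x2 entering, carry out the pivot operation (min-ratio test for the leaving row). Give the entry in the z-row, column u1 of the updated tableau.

2/3

Ratio test on column x2 — row 1: 15/3 = 5; row 2: entry 0 ≤ 0; row 3: 27/3 = 9. Minimum is 5 at row 1 (u1 leaves); pivot element 3.
Divide row 1 by 3; eliminate column x2 from the other rows.
z-row update in column u1: 0 − (-2)·(1/3) = 2/3.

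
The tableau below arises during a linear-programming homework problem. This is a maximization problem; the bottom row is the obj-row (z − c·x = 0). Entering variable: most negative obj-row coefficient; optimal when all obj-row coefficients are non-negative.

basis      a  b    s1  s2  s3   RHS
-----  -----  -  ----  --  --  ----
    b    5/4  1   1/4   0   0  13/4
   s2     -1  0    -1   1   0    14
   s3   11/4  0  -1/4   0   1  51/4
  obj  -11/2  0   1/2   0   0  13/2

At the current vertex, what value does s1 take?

0

s1 is not in the basis, so in the current basic feasible solution s1 = 0.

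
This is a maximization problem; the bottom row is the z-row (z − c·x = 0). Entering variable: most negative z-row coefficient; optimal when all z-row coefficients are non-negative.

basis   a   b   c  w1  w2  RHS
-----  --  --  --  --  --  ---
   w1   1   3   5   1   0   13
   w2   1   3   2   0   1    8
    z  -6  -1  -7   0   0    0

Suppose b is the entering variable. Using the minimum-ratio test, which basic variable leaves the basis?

w2

Column b entries and ratios — w1: 13/3 = 13/3; w2: 8/3 = 8/3.
Smallest ratio is 8/3 in the row of w2, so w2 leaves.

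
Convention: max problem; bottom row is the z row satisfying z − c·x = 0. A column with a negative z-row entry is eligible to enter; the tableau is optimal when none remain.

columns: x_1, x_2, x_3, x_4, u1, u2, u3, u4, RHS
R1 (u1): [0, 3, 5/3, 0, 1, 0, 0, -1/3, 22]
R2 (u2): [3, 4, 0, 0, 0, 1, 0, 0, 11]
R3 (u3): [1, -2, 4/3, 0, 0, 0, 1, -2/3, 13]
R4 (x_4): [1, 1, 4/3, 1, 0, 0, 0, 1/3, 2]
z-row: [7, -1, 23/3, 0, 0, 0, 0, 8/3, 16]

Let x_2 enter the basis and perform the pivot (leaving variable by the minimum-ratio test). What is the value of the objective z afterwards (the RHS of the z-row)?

18

Ratio test on column x_2 — row 1: 22/3 = 22/3; row 2: 11/4 = 11/4; row 3: entry -2 ≤ 0; row 4: 2/1 = 2. Minimum is 2 at row 4 (x_4 leaves); pivot element 1.
Pivot on row 4; the z-row RHS becomes 16 − (-1)·2 = 18.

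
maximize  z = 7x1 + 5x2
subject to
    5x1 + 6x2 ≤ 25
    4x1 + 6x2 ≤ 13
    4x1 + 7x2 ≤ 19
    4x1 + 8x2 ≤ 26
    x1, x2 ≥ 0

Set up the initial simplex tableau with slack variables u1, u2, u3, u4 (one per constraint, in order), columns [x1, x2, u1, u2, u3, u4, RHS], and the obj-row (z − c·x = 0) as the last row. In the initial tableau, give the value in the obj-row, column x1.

-7

The obj-row carries the negated objective coefficients: the x1 entry is -7.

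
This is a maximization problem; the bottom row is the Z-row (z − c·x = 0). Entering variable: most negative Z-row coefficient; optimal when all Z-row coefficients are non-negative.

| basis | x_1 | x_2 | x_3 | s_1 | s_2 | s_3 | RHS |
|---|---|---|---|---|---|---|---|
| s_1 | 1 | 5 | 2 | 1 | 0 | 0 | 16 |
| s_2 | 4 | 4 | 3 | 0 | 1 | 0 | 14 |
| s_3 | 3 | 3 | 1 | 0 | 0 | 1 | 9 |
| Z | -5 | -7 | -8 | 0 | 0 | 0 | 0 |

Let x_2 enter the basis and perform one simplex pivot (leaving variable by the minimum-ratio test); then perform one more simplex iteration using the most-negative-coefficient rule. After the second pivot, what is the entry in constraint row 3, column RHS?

Ratio test on column x_2 — row 1: 16/5 = 16/5; row 2: 14/4 = 7/2; row 3: 9/3 = 3. Minimum is 3 at row 3 (s_3 leaves); pivot element 3.
Divide row 3 by 3; eliminate column x_2 from the other rows.
Second iteration: most negative Z-row entry is -17/3 in column x_3, so x_3 enters.
Ratio test on column x_3 — row 1: 1/(1/3) = 3; row 2: 2/(5/3) = 6/5; row 3: 3/(1/3) = 9. Minimum is 6/5 at row 2 (s_2 leaves); pivot element 5/3.
Divide row 2 by 5/3; eliminate column x_3 from the other rows.
After both pivots, the entry at constraint row 3, column RHS is 13/5.

13/5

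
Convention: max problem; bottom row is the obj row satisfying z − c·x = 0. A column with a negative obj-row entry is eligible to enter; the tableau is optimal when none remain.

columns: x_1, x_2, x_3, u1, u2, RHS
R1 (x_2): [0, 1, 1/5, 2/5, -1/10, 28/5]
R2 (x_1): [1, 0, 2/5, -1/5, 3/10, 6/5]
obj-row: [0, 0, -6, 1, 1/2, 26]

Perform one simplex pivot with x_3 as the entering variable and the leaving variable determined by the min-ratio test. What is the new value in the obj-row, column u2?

Ratio test on column x_3 — row 1: (28/5)/(1/5) = 28; row 2: (6/5)/(2/5) = 3. Minimum is 3 at row 2 (x_1 leaves); pivot element 2/5.
Divide row 2 by 2/5; eliminate column x_3 from the other rows.
obj-row update in column u2: 1/2 − (-6)·(3/4) = 5.

5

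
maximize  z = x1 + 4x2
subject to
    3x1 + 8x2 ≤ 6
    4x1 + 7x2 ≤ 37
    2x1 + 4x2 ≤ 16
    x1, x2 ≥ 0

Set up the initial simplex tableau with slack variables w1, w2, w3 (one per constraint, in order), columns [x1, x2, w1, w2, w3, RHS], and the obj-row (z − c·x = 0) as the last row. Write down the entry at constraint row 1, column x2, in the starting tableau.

8

Constraint 1 has coefficient 8 on x2.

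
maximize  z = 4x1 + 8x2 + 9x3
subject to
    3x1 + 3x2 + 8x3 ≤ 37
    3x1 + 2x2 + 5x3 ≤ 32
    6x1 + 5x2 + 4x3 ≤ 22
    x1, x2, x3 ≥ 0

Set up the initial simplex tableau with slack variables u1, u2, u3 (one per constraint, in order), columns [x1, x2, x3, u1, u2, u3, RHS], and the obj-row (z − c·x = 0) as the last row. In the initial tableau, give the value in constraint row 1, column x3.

8

Constraint 1 has coefficient 8 on x3.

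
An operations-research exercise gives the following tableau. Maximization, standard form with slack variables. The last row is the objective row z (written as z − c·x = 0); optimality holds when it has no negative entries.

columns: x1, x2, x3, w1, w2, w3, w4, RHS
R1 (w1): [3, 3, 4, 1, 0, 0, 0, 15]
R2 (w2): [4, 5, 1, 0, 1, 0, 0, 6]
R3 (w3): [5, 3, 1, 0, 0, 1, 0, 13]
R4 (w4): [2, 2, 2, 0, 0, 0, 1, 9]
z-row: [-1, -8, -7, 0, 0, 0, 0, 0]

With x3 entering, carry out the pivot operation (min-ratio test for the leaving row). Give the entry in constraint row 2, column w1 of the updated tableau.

-1/4

Ratio test on column x3 — row 1: 15/4 = 15/4; row 2: 6/1 = 6; row 3: 13/1 = 13; row 4: 9/2 = 9/2. Minimum is 15/4 at row 1 (w1 leaves); pivot element 4.
Divide row 1 by 4; eliminate column x3 from the other rows.
Row 2 update in column w1: 0 − 1·(1/4) = -1/4.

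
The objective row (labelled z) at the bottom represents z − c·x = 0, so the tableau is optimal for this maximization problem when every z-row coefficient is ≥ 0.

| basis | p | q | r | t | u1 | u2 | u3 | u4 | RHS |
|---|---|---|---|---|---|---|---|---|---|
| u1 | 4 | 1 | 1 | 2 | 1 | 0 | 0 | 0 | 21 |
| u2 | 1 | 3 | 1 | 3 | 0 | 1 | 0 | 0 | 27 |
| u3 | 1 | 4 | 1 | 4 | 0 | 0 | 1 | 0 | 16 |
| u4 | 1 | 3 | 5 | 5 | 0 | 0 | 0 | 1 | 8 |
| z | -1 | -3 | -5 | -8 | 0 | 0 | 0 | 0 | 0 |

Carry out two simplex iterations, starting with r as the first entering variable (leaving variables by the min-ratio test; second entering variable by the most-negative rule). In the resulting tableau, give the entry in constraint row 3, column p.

1/5

Ratio test on column r — row 1: 21/1 = 21; row 2: 27/1 = 27; row 3: 16/1 = 16; row 4: 8/5 = 8/5. Minimum is 8/5 at row 4 (u4 leaves); pivot element 5.
Divide row 4 by 5; eliminate column r from the other rows.
Second iteration: most negative z-row entry is -3 in column t, so t enters.
Ratio test on column t — row 1: (97/5)/1 = 97/5; row 2: (127/5)/2 = 127/10; row 3: (72/5)/3 = 24/5; row 4: (8/5)/1 = 8/5. Minimum is 8/5 at row 4 (r leaves); pivot element 1.
Divide row 4 by 1; eliminate column t from the other rows.
After both pivots, the entry at constraint row 3, column p is 1/5.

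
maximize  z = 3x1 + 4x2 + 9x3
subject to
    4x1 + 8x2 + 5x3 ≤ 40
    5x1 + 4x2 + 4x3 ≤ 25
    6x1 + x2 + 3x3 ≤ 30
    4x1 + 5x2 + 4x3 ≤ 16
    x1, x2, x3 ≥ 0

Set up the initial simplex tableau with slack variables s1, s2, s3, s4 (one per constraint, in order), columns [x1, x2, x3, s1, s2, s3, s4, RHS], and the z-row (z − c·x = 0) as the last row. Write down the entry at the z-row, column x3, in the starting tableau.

-9

The z-row carries the negated objective coefficients: the x3 entry is -9.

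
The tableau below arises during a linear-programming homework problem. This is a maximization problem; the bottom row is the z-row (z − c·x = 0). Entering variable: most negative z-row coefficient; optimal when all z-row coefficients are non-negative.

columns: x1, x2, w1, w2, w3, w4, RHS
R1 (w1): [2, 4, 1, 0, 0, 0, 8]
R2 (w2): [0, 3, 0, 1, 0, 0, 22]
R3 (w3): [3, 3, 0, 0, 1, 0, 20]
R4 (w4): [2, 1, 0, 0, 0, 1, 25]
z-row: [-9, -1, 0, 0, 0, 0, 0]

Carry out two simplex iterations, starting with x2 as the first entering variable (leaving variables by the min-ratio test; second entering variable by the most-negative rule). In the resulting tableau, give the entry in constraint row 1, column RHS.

Ratio test on column x2 — row 1: 8/4 = 2; row 2: 22/3 = 22/3; row 3: 20/3 = 20/3; row 4: 25/1 = 25. Minimum is 2 at row 1 (w1 leaves); pivot element 4.
Divide row 1 by 4; eliminate column x2 from the other rows.
Second iteration: most negative z-row entry is -17/2 in column x1, so x1 enters.
Ratio test on column x1 — row 1: 2/(1/2) = 4; row 2: entry -3/2 ≤ 0; row 3: 14/(3/2) = 28/3; row 4: 23/(3/2) = 46/3. Minimum is 4 at row 1 (x2 leaves); pivot element 1/2.
Divide row 1 by 1/2; eliminate column x1 from the other rows.
After both pivots, the entry at constraint row 1, column RHS is 4.

4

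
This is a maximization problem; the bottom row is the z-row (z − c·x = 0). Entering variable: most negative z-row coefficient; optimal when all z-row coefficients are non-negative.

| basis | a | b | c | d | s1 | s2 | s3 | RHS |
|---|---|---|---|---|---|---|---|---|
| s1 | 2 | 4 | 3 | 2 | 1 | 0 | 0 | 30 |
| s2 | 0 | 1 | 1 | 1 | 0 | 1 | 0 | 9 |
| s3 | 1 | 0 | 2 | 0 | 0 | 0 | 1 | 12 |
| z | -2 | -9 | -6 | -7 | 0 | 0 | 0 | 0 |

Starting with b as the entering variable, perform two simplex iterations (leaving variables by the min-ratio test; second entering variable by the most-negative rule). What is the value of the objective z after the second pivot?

Ratio test on column b — row 1: 30/4 = 15/2; row 2: 9/1 = 9; row 3: entry 0 ≤ 0. Minimum is 15/2 at row 1 (s1 leaves); pivot element 4.
Pivot on row 1; the z-row RHS becomes 0 − (-9)·(15/2) = 135/2.
Next entering variable (most negative z-row entry -5/2): d.
Ratio test on column d — row 1: (15/2)/(1/2) = 15; row 2: (3/2)/(1/2) = 3; row 3: entry 0 ≤ 0. Minimum is 3 at row 2 (s2 leaves); pivot element 1/2.
After the second pivot the z-row RHS is 135/2 − (-5/2)·3 = 75.

75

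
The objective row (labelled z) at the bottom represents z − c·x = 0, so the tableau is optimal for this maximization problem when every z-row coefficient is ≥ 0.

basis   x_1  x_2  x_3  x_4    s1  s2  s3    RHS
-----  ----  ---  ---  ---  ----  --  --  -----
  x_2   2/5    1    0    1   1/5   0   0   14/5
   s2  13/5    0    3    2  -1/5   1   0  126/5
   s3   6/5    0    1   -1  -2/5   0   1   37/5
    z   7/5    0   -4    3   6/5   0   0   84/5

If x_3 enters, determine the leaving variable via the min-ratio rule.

s3

Column x_3 entries and ratios — x_2: 0 ≤ 0, skip; s2: (126/5)/3 = 42/5; s3: (37/5)/1 = 37/5.
Smallest ratio is 37/5 in the row of s3, so s3 leaves.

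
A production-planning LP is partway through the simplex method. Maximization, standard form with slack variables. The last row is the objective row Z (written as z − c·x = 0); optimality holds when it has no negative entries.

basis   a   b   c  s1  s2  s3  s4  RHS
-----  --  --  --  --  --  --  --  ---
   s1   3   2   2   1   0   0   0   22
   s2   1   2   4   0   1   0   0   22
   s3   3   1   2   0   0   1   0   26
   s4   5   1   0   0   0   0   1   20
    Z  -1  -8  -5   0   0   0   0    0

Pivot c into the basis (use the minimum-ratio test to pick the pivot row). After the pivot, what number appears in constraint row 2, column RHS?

11/2

Ratio test on column c — row 1: 22/2 = 11; row 2: 22/4 = 11/2; row 3: 26/2 = 13; row 4: entry 0 ≤ 0. Minimum is 11/2 at row 2 (s2 leaves); pivot element 4.
Divide row 2 by 4; eliminate column c from the other rows.
In the new row 2, the RHS entry is the old entry divided by the pivot: 22/4 = 11/2.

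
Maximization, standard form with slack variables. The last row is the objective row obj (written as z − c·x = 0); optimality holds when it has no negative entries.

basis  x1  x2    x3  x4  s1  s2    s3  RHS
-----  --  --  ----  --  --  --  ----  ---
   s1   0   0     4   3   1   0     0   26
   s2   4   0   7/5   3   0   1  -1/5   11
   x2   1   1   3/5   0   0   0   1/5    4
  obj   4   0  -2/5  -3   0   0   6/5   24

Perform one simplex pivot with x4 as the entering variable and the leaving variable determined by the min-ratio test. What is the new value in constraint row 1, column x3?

13/5

Ratio test on column x4 — row 1: 26/3 = 26/3; row 2: 11/3 = 11/3; row 3: entry 0 ≤ 0. Minimum is 11/3 at row 2 (s2 leaves); pivot element 3.
Divide row 2 by 3; eliminate column x4 from the other rows.
Row 1 update in column x3: 4 − 3·(7/15) = 13/5.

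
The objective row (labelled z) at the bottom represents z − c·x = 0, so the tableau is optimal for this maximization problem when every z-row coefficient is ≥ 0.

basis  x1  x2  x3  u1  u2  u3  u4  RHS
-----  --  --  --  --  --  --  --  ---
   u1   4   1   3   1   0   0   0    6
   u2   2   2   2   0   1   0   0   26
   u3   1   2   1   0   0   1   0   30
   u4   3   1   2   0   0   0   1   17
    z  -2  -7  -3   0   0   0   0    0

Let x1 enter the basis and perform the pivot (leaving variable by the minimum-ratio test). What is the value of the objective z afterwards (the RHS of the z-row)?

3

Ratio test on column x1 — row 1: 6/4 = 3/2; row 2: 26/2 = 13; row 3: 30/1 = 30; row 4: 17/3 = 17/3. Minimum is 3/2 at row 1 (u1 leaves); pivot element 4.
Pivot on row 1; the z-row RHS becomes 0 − (-2)·(3/2) = 3.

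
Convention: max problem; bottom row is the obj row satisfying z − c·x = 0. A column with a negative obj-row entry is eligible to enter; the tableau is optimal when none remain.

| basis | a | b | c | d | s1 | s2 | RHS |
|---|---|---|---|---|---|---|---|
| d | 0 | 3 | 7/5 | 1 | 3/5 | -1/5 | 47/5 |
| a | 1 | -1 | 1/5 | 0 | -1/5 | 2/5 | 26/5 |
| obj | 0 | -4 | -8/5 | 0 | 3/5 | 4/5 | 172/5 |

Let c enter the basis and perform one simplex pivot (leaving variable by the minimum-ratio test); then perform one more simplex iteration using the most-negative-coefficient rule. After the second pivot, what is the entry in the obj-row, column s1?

Ratio test on column c — row 1: (47/5)/(7/5) = 47/7; row 2: (26/5)/(1/5) = 26. Minimum is 47/7 at row 1 (d leaves); pivot element 7/5.
Divide row 1 by 7/5; eliminate column c from the other rows.
Second iteration: most negative obj-row entry is -4/7 in column b, so b enters.
Ratio test on column b — row 1: (47/7)/(15/7) = 47/15; row 2: entry -10/7 ≤ 0. Minimum is 47/15 at row 1 (c leaves); pivot element 15/7.
Divide row 1 by 15/7; eliminate column b from the other rows.
After both pivots, the entry at the obj-row, column s1 is 7/5.

7/5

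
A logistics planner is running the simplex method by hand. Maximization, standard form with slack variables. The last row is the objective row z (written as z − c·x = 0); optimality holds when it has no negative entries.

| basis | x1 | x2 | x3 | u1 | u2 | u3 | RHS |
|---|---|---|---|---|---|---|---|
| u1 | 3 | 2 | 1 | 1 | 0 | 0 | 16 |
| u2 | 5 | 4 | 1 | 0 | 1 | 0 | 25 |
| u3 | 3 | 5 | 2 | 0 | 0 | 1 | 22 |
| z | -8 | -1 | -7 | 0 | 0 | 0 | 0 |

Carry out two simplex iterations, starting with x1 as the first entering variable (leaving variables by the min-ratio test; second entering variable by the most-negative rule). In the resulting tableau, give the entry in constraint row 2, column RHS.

9/2

Ratio test on column x1 — row 1: 16/3 = 16/3; row 2: 25/5 = 5; row 3: 22/3 = 22/3. Minimum is 5 at row 2 (u2 leaves); pivot element 5.
Divide row 2 by 5; eliminate column x1 from the other rows.
Second iteration: most negative z-row entry is -27/5 in column x3, so x3 enters.
Ratio test on column x3 — row 1: 1/(2/5) = 5/2; row 2: 5/(1/5) = 25; row 3: 7/(7/5) = 5. Minimum is 5/2 at row 1 (u1 leaves); pivot element 2/5.
Divide row 1 by 2/5; eliminate column x3 from the other rows.
After both pivots, the entry at constraint row 2, column RHS is 9/2.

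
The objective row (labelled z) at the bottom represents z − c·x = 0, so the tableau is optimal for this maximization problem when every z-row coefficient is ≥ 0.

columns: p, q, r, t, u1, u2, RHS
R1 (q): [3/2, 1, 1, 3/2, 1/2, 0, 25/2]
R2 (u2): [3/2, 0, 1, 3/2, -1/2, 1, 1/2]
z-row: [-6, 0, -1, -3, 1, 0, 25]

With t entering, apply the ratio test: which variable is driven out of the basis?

Column t entries and ratios — q: (25/2)/(3/2) = 25/3; u2: (1/2)/(3/2) = 1/3.
Smallest ratio is 1/3 in the row of u2, so u2 leaves.

u2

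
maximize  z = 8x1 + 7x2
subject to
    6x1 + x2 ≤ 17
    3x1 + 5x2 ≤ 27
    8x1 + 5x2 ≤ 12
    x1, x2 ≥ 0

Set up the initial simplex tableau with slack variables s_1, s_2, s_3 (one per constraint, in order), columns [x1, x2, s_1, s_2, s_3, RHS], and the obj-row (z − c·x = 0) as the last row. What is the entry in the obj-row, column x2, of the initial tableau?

The obj-row carries the negated objective coefficients: the x2 entry is -7.

-7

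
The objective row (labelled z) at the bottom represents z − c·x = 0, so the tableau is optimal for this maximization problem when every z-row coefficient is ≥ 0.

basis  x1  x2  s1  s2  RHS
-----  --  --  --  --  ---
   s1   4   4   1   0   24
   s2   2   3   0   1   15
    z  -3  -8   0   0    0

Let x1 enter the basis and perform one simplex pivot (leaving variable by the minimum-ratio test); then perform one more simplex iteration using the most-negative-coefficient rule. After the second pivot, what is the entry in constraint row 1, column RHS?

Ratio test on column x1 — row 1: 24/4 = 6; row 2: 15/2 = 15/2. Minimum is 6 at row 1 (s1 leaves); pivot element 4.
Divide row 1 by 4; eliminate column x1 from the other rows.
Second iteration: most negative z-row entry is -5 in column x2, so x2 enters.
Ratio test on column x2 — row 1: 6/1 = 6; row 2: 3/1 = 3. Minimum is 3 at row 2 (s2 leaves); pivot element 1.
Divide row 2 by 1; eliminate column x2 from the other rows.
After both pivots, the entry at constraint row 1, column RHS is 3.

3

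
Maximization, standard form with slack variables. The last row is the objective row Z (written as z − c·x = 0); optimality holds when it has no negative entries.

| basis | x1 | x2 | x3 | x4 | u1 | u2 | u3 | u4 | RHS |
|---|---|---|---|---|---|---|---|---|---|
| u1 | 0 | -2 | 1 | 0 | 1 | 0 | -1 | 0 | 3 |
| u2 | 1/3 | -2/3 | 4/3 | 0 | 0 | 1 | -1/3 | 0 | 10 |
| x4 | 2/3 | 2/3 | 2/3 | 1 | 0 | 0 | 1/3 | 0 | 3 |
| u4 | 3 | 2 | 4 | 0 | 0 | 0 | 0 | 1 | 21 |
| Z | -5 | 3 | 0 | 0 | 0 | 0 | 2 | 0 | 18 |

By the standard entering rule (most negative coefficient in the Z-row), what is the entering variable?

Negative Z-row entries: x1: -5.
The most negative is -5 in column x1, so x1 enters.

x1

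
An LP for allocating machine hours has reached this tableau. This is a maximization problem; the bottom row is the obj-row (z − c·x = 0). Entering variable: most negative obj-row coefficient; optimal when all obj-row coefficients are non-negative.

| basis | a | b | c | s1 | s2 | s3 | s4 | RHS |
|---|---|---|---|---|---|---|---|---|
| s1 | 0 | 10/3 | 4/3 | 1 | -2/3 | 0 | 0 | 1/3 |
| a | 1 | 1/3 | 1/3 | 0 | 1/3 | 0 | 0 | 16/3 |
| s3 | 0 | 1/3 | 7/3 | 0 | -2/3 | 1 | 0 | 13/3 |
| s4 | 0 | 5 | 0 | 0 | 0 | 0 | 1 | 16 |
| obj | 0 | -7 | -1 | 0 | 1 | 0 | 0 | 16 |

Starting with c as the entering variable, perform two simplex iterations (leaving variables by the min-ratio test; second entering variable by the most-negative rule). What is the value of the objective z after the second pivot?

Ratio test on column c — row 1: (1/3)/(4/3) = 1/4; row 2: (16/3)/(1/3) = 16; row 3: (13/3)/(7/3) = 13/7; row 4: entry 0 ≤ 0. Minimum is 1/4 at row 1 (s1 leaves); pivot element 4/3.
Pivot on row 1; the obj-row RHS becomes 16 − (-1)·(1/4) = 65/4.
Next entering variable (most negative obj-row entry -9/2): b.
Ratio test on column b — row 1: (1/4)/(5/2) = 1/10; row 2: entry -1/2 ≤ 0; row 3: entry -11/2 ≤ 0; row 4: 16/5 = 16/5. Minimum is 1/10 at row 1 (c leaves); pivot element 5/2.
After the second pivot the obj-row RHS is 65/4 − (-9/2)·(1/10) = 167/10.

167/10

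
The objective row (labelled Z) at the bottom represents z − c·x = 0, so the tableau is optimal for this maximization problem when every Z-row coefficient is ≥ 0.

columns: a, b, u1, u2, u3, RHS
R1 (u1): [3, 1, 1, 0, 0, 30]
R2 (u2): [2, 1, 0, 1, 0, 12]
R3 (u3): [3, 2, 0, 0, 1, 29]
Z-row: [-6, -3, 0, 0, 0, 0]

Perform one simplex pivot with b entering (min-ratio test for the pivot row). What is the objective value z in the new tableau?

Ratio test on column b — row 1: 30/1 = 30; row 2: 12/1 = 12; row 3: 29/2 = 29/2. Minimum is 12 at row 2 (u2 leaves); pivot element 1.
Pivot on row 2; the Z-row RHS becomes 0 − (-3)·12 = 36.

36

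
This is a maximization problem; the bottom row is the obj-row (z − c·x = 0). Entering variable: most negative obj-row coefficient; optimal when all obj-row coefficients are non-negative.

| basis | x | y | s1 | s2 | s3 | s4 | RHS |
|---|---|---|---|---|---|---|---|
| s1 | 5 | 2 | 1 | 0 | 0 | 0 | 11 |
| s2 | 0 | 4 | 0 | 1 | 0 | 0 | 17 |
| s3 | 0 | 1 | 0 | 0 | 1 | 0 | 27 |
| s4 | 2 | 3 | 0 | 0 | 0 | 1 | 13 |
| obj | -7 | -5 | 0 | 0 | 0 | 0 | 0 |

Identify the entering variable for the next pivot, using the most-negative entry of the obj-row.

x

Negative obj-row entries: x: -7, y: -5.
The most negative is -7 in column x, so x enters.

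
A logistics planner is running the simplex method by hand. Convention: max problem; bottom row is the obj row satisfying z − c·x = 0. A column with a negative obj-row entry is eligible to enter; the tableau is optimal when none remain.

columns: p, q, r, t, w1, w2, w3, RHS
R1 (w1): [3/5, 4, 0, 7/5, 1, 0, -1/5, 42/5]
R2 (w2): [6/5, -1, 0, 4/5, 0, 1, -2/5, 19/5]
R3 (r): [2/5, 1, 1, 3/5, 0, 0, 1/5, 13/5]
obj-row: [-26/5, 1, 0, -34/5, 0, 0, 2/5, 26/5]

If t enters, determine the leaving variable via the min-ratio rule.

r

Column t entries and ratios — w1: (42/5)/(7/5) = 6; w2: (19/5)/(4/5) = 19/4; r: (13/5)/(3/5) = 13/3.
Smallest ratio is 13/3 in the row of r, so r leaves.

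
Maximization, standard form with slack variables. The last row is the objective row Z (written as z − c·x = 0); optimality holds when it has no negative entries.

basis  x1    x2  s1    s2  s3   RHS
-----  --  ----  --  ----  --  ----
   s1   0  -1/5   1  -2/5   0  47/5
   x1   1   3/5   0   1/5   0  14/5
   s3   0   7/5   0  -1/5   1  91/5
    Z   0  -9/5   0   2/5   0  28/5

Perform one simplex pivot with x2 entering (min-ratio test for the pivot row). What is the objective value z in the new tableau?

Ratio test on column x2 — row 1: entry -1/5 ≤ 0; row 2: (14/5)/(3/5) = 14/3; row 3: (91/5)/(7/5) = 13. Minimum is 14/3 at row 2 (x1 leaves); pivot element 3/5.
Pivot on row 2; the Z-row RHS becomes 28/5 − (-9/5)·(14/3) = 14.

14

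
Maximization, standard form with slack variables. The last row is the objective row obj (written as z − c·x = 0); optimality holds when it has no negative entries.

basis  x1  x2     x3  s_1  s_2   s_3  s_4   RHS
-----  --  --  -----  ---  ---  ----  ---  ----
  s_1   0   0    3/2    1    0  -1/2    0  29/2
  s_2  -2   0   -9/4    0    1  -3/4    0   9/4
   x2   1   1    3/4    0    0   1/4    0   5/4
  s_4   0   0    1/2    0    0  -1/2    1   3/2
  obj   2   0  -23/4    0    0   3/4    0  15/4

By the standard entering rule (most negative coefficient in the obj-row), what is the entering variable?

x3

Negative obj-row entries: x3: -23/4.
The most negative is -23/4 in column x3, so x3 enters.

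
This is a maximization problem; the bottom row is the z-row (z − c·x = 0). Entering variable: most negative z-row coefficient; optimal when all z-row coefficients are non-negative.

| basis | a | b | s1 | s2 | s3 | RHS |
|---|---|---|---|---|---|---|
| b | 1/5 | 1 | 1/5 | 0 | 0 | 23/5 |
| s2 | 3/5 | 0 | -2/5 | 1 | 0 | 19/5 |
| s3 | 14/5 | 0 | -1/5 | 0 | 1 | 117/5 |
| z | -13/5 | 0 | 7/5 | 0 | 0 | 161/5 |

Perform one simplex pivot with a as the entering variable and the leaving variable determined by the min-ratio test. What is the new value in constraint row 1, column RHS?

10/3

Ratio test on column a — row 1: (23/5)/(1/5) = 23; row 2: (19/5)/(3/5) = 19/3; row 3: (117/5)/(14/5) = 117/14. Minimum is 19/3 at row 2 (s2 leaves); pivot element 3/5.
Divide row 2 by 3/5; eliminate column a from the other rows.
Row 1 update in column RHS: 23/5 − (1/5)·(19/3) = 10/3.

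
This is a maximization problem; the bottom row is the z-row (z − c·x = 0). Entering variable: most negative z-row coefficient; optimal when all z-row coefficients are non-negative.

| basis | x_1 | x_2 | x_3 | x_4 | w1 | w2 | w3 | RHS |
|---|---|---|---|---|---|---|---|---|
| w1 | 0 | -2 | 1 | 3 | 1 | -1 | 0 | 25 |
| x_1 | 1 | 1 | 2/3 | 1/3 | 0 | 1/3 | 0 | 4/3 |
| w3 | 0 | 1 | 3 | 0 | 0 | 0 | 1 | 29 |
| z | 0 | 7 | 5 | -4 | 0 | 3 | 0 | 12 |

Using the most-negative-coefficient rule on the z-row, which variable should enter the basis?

x_4

Negative z-row entries: x_4: -4.
The most negative is -4 in column x_4, so x_4 enters.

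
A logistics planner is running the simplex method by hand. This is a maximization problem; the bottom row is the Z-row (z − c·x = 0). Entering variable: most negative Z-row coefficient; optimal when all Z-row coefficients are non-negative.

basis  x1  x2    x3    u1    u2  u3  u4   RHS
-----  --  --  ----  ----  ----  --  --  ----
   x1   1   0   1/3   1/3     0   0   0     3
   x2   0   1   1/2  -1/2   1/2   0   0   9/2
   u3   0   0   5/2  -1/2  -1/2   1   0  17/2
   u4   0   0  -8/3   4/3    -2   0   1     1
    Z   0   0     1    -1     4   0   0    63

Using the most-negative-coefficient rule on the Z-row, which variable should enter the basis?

Negative Z-row entries: u1: -1.
The most negative is -1 in column u1, so u1 enters.

u1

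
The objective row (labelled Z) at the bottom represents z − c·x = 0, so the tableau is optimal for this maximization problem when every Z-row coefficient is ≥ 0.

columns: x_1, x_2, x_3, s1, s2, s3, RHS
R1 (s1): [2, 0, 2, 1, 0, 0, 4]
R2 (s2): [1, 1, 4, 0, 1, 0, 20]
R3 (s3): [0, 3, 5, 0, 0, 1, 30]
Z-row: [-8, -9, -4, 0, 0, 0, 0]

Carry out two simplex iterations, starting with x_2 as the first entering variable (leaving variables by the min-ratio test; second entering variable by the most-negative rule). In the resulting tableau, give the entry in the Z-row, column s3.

Ratio test on column x_2 — row 1: entry 0 ≤ 0; row 2: 20/1 = 20; row 3: 30/3 = 10. Minimum is 10 at row 3 (s3 leaves); pivot element 3.
Divide row 3 by 3; eliminate column x_2 from the other rows.
Second iteration: most negative Z-row entry is -8 in column x_1, so x_1 enters.
Ratio test on column x_1 — row 1: 4/2 = 2; row 2: 10/1 = 10; row 3: entry 0 ≤ 0. Minimum is 2 at row 1 (s1 leaves); pivot element 2.
Divide row 1 by 2; eliminate column x_1 from the other rows.
After both pivots, the entry at the Z-row, column s3 is 3.

3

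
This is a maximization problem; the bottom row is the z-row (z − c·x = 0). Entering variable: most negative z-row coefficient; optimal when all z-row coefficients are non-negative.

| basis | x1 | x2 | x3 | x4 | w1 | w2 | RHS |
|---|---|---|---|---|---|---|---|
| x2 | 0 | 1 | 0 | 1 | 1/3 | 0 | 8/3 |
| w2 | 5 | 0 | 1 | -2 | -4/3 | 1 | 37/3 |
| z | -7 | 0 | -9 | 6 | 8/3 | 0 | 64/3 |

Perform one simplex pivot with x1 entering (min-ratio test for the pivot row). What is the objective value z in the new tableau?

193/5

Ratio test on column x1 — row 1: entry 0 ≤ 0; row 2: (37/3)/5 = 37/15. Minimum is 37/15 at row 2 (w2 leaves); pivot element 5.
Pivot on row 2; the z-row RHS becomes 64/3 − (-7)·(37/15) = 193/5.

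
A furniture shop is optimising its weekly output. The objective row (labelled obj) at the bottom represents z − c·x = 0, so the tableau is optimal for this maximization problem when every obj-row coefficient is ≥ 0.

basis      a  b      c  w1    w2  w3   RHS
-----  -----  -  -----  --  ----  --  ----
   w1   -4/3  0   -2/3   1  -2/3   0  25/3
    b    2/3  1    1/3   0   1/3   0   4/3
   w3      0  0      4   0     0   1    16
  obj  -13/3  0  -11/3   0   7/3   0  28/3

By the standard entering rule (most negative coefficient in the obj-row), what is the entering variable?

a

Negative obj-row entries: a: -13/3, c: -11/3.
The most negative is -13/3 in column a, so a enters.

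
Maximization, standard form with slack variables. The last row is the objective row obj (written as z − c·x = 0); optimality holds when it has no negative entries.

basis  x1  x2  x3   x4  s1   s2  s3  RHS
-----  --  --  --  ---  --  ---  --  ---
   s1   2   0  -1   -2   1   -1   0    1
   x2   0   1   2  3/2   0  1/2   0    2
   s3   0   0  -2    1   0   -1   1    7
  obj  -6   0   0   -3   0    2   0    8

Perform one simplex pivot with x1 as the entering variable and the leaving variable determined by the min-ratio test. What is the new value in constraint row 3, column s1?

Ratio test on column x1 — row 1: 1/2 = 1/2; row 2: entry 0 ≤ 0; row 3: entry 0 ≤ 0. Minimum is 1/2 at row 1 (s1 leaves); pivot element 2.
Divide row 1 by 2; eliminate column x1 from the other rows.
Row 3 update in column s1: 0 − 0·(1/2) = 0.

0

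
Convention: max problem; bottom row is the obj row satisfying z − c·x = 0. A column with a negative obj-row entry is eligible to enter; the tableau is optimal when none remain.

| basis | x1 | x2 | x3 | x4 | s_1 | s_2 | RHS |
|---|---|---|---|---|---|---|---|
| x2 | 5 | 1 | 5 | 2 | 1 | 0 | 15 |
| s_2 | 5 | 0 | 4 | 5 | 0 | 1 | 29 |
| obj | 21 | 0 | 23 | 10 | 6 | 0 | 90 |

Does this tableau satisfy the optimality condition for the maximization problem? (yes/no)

yes

Every obj-row coefficient is ≥ 0, so the tableau is optimal.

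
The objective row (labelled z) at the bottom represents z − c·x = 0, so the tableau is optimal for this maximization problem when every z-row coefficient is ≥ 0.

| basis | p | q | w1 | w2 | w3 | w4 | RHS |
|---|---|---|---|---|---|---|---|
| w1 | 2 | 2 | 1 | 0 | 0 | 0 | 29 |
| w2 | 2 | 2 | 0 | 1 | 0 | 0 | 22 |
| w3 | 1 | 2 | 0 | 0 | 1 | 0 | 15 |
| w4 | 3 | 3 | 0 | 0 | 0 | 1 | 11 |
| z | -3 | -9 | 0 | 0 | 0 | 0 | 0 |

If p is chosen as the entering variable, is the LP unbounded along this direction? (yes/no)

no

Column p has positive entries in row(s) 1, 2, 3, 4, so the ratio test bounds it — not unbounded.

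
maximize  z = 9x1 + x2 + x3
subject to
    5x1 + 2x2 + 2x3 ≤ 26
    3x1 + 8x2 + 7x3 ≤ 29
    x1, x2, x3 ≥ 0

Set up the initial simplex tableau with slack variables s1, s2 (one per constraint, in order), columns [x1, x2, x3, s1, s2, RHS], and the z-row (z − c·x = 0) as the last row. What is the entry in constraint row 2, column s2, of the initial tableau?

Slack s2 belongs to constraint 2; its column is the unit vector e_2, so the entry in row 2 is 1.

1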